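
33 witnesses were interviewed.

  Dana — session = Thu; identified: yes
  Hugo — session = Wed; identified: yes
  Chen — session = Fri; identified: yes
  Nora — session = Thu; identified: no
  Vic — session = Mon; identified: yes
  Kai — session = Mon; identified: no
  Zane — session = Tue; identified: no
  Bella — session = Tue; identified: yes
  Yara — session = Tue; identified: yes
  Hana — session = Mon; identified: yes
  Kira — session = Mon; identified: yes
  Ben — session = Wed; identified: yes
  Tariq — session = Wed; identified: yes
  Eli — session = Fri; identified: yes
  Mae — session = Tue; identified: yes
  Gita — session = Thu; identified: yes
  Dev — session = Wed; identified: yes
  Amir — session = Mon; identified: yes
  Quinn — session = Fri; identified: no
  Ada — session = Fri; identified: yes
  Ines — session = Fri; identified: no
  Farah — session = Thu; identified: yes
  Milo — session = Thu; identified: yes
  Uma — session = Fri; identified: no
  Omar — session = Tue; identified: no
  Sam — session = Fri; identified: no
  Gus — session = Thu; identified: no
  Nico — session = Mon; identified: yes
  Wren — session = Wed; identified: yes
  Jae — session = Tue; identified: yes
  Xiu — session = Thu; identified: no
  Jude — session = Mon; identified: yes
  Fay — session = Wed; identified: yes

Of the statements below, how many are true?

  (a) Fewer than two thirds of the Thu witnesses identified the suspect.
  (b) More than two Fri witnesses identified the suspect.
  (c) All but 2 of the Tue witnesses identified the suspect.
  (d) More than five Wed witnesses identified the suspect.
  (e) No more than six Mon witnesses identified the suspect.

(a) Thu: |A| = 7, |A ∩ B| = 4; needs |A ∩ B| / |A| < 2/3 — true.
(b) Fri: |A| = 7, |A ∩ B| = 3; needs |A ∩ B| > 2 — true.
(c) Tue: |A| = 6, |A ∩ B| = 4; needs |A ∖ B| = 2 — true.
(d) Wed: |A| = 6, |A ∩ B| = 6; needs |A ∩ B| > 5 — true.
(e) Mon: |A| = 7, |A ∩ B| = 6; needs |A ∩ B| ≤ 6 — true.

5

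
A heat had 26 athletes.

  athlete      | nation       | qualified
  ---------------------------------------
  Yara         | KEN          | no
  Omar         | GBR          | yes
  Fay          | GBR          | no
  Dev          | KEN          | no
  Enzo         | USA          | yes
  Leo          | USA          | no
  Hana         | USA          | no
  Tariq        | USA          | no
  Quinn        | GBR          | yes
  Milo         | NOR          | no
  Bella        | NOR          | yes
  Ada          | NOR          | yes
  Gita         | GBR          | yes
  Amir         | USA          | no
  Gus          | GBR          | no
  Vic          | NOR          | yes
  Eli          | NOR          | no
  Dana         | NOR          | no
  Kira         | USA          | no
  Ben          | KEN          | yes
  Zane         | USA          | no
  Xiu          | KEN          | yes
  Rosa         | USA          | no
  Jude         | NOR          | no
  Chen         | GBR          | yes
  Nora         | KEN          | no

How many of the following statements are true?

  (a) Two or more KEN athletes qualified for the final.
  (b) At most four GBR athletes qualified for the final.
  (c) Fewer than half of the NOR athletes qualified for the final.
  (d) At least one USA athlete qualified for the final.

4

(a) KEN: |A| = 5, |A ∩ B| = 2; needs |A ∩ B| ≥ 2 — true.
(b) GBR: |A| = 6, |A ∩ B| = 4; needs |A ∩ B| ≤ 4 — true.
(c) NOR: |A| = 7, |A ∩ B| = 3; needs |A ∩ B| < |A ∖ B| — true.
(d) USA: |A| = 8, |A ∩ B| = 1; needs A ∩ B ≠ ∅ (|A ∩ B| ≥ 1) — true.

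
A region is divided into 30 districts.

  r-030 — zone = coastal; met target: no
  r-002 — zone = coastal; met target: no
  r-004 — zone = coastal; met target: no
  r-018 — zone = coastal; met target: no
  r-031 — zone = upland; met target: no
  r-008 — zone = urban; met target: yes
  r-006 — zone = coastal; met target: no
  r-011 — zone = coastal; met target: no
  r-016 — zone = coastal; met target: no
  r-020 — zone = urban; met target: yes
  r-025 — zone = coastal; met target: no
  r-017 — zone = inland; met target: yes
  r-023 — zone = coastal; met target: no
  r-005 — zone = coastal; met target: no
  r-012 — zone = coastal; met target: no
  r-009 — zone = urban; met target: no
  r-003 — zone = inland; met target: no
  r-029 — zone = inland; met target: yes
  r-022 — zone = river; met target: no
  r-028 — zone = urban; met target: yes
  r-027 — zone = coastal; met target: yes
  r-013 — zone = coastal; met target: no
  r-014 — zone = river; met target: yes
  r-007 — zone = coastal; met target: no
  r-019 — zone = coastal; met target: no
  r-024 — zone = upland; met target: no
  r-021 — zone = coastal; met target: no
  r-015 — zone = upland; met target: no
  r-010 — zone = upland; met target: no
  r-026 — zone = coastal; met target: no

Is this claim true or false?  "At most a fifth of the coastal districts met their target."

'At most a fifth of the coastal districts met their target' holds iff |A ∩ B| / |A| ≤ 1/5.
|A| = 17, |A ∩ B| = 1, |A ∖ B| = 16.
|A ∩ B|/|A| = 1/17, so the statement is true.

True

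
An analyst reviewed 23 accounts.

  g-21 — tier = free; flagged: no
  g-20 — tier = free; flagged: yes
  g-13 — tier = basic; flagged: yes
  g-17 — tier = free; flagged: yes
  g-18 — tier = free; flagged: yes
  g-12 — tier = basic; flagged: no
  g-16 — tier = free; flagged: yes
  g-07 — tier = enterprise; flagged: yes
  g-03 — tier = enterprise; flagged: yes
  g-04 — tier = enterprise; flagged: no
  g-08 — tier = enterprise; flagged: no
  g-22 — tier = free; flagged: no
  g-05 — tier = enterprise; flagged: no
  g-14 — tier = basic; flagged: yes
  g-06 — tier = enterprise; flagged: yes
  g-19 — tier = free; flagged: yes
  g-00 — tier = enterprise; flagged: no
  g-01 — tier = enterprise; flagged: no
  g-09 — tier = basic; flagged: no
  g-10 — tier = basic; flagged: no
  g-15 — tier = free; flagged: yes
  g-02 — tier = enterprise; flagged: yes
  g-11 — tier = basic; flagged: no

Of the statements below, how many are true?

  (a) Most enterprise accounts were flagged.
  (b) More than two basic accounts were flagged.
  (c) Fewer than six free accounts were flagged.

0

(a) enterprise: |A| = 9, |A ∩ B| = 4; needs |A ∩ B| > |A ∖ B| — false.
(b) basic: |A| = 6, |A ∩ B| = 2; needs |A ∩ B| > 2 — false.
(c) free: |A| = 8, |A ∩ B| = 6; needs |A ∩ B| < 6 — false.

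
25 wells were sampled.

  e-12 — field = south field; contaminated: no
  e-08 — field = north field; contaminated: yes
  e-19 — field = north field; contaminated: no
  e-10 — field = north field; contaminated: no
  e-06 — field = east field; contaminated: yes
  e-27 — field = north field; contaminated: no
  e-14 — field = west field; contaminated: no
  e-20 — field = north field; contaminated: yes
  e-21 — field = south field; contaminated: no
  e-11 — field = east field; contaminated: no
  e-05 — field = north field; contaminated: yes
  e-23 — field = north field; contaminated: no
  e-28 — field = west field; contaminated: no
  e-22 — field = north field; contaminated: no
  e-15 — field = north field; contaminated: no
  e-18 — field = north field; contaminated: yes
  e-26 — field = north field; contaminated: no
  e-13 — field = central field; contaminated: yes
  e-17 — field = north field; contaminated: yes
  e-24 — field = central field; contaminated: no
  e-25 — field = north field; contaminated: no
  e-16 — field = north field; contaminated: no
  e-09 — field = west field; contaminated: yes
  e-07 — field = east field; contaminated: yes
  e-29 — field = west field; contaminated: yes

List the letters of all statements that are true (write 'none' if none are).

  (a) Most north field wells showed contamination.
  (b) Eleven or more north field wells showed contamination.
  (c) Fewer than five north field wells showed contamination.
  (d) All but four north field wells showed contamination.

none

|A| = 14, |A ∩ B| = 5, |A ∖ B| = 9.
(a) |A ∩ B| > |A ∖ B|: fails.
(b) |A ∩ B| ≥ 11: fails.
(c) |A ∩ B| < 5: fails.
(d) |A ∖ B| = 4: fails.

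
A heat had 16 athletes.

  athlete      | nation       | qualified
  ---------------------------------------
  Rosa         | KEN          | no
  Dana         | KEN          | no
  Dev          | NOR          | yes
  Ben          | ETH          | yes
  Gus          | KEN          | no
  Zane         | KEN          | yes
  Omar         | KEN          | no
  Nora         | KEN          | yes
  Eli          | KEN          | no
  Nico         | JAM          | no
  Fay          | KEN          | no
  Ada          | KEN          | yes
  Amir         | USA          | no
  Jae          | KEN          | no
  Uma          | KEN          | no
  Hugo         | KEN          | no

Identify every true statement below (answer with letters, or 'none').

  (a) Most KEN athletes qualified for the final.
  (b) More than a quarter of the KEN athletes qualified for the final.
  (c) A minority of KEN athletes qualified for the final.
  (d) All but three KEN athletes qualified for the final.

|A| = 12, |A ∩ B| = 3, |A ∖ B| = 9.
(a) |A ∩ B| > |A ∖ B|: fails.
(b) |A ∩ B| / |A| > 1/4: fails.
(c) |A ∩ B| < |A ∖ B|: holds.
(d) |A ∖ B| = 3: fails.

(c)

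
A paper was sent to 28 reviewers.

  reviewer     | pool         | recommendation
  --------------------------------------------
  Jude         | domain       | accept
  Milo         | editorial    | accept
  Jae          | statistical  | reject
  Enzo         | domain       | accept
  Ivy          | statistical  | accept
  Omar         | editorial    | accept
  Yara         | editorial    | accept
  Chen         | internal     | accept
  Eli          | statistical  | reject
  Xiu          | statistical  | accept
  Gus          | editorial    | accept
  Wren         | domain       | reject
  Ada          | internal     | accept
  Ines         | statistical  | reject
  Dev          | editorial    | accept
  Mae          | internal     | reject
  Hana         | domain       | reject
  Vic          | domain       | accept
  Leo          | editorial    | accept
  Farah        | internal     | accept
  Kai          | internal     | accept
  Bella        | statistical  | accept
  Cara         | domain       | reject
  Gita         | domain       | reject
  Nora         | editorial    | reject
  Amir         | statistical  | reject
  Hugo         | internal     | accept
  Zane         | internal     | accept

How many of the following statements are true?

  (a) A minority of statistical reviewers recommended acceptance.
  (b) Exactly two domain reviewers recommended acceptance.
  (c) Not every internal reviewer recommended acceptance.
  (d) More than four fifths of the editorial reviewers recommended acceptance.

(a) statistical: |A| = 7, |A ∩ B| = 3; needs |A ∩ B| < |A ∖ B| — true.
(b) domain: |A| = 7, |A ∩ B| = 3; needs |A ∩ B| = 2 — false.
(c) internal: |A| = 7, |A ∩ B| = 6; needs A ⊄ B (|A ∖ B| ≥ 1) — true.
(d) editorial: |A| = 7, |A ∩ B| = 6; needs |A ∩ B| / |A| > 4/5 — true.

3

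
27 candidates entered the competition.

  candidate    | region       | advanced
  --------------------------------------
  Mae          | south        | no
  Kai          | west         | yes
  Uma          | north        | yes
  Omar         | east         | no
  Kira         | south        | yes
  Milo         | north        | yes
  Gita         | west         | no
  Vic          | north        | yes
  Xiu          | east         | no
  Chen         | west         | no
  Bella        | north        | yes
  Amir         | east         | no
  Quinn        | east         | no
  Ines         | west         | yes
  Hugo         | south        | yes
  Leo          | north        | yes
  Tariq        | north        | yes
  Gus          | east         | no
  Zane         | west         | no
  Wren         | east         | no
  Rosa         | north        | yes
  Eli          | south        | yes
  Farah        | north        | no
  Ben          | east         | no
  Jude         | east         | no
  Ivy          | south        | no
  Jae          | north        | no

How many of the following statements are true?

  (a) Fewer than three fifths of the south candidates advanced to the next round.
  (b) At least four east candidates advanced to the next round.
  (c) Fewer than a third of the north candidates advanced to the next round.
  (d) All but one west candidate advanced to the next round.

(a) south: |A| = 5, |A ∩ B| = 3; needs |A ∩ B| / |A| < 3/5 — false.
(b) east: |A| = 8, |A ∩ B| = 0; needs |A ∩ B| ≥ 4 — false.
(c) north: |A| = 9, |A ∩ B| = 7; needs |A ∩ B| / |A| < 1/3 — false.
(d) west: |A| = 5, |A ∩ B| = 2; needs |A ∖ B| = 1 — false.

0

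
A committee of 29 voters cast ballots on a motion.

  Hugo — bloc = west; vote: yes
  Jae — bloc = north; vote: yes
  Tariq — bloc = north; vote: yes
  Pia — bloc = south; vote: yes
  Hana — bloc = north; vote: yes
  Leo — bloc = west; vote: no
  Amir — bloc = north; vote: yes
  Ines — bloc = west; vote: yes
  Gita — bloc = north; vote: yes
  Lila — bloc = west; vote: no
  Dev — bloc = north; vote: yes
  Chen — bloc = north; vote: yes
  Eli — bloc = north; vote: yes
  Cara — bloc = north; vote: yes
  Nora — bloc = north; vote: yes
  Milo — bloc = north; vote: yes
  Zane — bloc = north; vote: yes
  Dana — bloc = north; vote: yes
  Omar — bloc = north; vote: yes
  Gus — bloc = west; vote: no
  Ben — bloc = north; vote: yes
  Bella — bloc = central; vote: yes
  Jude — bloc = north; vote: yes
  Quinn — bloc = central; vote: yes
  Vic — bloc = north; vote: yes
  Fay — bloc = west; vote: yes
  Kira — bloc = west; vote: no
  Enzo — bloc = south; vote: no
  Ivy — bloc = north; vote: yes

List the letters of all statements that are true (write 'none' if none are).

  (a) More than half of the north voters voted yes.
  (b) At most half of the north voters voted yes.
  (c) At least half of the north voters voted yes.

|A| = 18, |A ∩ B| = 18, |A ∖ B| = 0.
(a) |A ∩ B| > |A ∖ B|: holds.
(b) |A ∩ B| ≤ |A ∖ B|: fails.
(c) |A ∩ B| ≥ |A ∖ B|: holds.

(a), (c)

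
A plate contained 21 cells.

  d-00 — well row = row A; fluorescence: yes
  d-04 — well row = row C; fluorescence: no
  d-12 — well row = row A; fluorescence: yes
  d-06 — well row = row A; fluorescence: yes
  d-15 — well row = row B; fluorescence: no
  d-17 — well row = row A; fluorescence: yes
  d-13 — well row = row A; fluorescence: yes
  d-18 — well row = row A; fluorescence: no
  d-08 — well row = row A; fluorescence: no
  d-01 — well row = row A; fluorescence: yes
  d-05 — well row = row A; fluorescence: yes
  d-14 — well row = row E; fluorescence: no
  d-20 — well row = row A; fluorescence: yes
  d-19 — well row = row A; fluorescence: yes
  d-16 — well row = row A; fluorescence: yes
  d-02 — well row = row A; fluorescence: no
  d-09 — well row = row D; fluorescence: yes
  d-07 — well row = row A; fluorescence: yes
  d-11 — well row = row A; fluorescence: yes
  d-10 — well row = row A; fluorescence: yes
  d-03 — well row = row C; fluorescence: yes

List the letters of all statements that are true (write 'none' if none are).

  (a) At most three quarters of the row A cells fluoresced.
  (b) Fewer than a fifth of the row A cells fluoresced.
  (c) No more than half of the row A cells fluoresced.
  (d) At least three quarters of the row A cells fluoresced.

|A| = 16, |A ∩ B| = 13, |A ∖ B| = 3.
(a) |A ∩ B| / |A| ≤ 3/4: fails.
(b) |A ∩ B| / |A| < 1/5: fails.
(c) |A ∩ B| ≤ |A ∖ B|: fails.
(d) |A ∩ B| / |A| ≥ 3/4: holds.

(d)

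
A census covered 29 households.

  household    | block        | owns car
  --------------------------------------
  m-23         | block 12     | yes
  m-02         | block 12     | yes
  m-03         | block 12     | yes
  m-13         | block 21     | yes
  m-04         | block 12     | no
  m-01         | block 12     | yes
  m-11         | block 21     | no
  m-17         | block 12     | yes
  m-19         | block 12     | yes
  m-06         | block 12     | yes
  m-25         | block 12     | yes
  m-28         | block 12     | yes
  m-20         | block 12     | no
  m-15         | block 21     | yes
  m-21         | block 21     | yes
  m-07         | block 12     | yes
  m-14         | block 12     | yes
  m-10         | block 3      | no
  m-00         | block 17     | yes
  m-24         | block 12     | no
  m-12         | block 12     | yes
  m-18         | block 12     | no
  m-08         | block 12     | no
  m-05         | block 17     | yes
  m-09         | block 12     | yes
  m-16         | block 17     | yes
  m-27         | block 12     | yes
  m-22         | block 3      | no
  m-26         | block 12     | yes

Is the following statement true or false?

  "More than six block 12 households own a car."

True

The determiner here denotes the relation: |A ∩ B| > 6.
|A| = 20, |A ∩ B| = 15, |A ∖ B| = 5.
|A ∩ B| = 15, so the statement is true.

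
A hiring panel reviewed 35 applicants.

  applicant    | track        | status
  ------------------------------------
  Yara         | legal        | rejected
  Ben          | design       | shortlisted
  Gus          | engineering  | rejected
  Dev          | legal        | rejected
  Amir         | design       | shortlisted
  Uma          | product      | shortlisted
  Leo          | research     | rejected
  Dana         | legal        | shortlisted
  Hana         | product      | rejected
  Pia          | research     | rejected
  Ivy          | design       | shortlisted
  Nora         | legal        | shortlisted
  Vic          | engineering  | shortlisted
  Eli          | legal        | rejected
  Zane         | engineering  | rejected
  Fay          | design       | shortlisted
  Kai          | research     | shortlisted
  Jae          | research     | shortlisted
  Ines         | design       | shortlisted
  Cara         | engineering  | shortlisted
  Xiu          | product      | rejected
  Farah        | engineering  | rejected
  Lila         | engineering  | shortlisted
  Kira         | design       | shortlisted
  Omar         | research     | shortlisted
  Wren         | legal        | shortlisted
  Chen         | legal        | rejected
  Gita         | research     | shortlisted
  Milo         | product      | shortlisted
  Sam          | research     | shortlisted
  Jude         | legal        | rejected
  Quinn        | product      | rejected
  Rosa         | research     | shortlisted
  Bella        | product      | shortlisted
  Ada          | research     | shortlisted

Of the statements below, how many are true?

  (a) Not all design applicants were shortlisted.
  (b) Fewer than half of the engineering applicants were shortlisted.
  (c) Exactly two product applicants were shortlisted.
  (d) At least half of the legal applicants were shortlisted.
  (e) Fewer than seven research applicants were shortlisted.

(a) design: |A| = 6, |A ∩ B| = 6; needs A ⊄ B (|A ∖ B| ≥ 1) — false.
(b) engineering: |A| = 6, |A ∩ B| = 3; needs |A ∩ B| < |A ∖ B| — false.
(c) product: |A| = 6, |A ∩ B| = 3; needs |A ∩ B| = 2 — false.
(d) legal: |A| = 8, |A ∩ B| = 3; needs |A ∩ B| ≥ |A ∖ B| — false.
(e) research: |A| = 9, |A ∩ B| = 7; needs |A ∩ B| < 7 — false.

0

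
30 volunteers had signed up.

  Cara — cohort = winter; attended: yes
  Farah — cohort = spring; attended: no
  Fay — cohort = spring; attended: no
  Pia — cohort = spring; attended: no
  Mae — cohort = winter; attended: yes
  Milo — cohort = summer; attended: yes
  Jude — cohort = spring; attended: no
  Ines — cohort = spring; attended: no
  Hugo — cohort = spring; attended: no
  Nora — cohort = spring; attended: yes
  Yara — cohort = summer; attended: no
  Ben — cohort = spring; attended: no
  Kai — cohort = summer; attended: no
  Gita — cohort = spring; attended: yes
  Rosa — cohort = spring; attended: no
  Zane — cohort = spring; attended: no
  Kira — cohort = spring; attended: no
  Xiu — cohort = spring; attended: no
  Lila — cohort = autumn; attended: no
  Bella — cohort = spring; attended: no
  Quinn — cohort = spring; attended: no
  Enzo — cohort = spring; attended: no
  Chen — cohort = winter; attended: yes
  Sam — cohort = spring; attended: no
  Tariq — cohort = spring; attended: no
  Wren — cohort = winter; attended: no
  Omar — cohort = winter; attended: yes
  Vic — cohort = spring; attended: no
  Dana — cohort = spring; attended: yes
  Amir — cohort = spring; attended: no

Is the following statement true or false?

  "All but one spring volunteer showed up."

'All but one spring volunteer showed up' holds iff |A ∖ B| = 1.
|A| = 21, |A ∩ B| = 3, |A ∖ B| = 18.
|A ∖ B| = 18, so the statement is false.

False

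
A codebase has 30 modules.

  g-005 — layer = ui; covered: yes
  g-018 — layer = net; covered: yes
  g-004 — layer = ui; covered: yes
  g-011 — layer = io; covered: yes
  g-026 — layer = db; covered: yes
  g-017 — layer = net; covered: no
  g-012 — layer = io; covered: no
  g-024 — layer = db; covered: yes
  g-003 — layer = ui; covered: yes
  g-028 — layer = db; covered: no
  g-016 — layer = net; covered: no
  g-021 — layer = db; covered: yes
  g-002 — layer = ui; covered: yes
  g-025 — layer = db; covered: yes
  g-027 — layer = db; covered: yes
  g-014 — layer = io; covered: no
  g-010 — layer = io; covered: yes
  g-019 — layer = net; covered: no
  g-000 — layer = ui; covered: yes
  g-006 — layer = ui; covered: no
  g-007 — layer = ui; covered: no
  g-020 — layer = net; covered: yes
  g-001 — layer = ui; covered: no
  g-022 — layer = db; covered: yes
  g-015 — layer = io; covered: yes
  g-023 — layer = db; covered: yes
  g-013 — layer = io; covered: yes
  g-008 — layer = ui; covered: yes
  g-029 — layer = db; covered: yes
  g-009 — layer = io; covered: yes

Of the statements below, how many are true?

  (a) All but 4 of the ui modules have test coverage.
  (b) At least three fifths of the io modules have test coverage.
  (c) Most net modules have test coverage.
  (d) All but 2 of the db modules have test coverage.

(a) ui: |A| = 9, |A ∩ B| = 6; needs |A ∖ B| = 4 — false.
(b) io: |A| = 7, |A ∩ B| = 5; needs |A ∩ B| / |A| ≥ 3/5 — true.
(c) net: |A| = 5, |A ∩ B| = 2; needs |A ∩ B| > |A ∖ B| — false.
(d) db: |A| = 9, |A ∩ B| = 8; needs |A ∖ B| = 2 — false.

1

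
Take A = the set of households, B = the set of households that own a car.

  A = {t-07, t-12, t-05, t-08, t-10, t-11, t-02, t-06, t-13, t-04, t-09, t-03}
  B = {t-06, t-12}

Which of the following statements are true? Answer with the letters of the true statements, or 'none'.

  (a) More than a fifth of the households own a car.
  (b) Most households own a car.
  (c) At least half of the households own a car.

none

|A| = 12, |A ∩ B| = 2, |A ∖ B| = 10.
(a) |A ∩ B| / |A| > 1/5: fails.
(b) |A ∩ B| > |A ∖ B|: fails.
(c) |A ∩ B| ≥ |A ∖ B|: fails.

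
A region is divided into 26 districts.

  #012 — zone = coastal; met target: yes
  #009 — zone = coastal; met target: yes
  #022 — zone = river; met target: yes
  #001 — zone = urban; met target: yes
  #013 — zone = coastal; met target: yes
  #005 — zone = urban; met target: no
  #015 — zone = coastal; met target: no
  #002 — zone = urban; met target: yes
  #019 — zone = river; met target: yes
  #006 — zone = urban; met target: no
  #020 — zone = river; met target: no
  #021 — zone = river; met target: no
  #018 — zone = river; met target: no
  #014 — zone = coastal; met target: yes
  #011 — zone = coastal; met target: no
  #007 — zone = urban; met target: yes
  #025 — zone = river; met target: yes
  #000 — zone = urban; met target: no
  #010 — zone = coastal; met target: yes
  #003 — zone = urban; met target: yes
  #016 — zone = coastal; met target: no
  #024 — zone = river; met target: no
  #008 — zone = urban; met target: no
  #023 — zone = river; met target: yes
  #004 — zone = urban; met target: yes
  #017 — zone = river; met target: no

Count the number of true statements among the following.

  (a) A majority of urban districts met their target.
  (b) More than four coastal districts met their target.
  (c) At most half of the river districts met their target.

3

(a) urban: |A| = 9, |A ∩ B| = 5; needs |A ∩ B| > |A ∖ B| — true.
(b) coastal: |A| = 8, |A ∩ B| = 5; needs |A ∩ B| > 4 — true.
(c) river: |A| = 9, |A ∩ B| = 4; needs |A ∩ B| ≤ |A ∖ B| — true.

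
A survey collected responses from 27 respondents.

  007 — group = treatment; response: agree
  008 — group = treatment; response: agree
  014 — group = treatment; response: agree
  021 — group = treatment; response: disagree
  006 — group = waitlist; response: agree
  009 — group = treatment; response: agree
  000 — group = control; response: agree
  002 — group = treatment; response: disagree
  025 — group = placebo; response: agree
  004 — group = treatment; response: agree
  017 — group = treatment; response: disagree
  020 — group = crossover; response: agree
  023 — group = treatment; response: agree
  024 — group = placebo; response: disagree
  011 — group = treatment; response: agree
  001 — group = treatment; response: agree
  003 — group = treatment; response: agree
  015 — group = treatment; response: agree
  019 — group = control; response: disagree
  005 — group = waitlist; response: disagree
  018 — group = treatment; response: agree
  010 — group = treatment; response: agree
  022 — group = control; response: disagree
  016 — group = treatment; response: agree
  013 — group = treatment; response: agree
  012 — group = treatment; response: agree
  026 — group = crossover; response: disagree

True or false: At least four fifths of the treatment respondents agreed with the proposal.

'At least four fifths of the treatment respondents agreed with the proposal' holds iff |A ∩ B| / |A| ≥ 4/5.
|A| = 18, |A ∩ B| = 15, |A ∖ B| = 3.
|A ∩ B|/|A| = 15/18, so the statement is true.

True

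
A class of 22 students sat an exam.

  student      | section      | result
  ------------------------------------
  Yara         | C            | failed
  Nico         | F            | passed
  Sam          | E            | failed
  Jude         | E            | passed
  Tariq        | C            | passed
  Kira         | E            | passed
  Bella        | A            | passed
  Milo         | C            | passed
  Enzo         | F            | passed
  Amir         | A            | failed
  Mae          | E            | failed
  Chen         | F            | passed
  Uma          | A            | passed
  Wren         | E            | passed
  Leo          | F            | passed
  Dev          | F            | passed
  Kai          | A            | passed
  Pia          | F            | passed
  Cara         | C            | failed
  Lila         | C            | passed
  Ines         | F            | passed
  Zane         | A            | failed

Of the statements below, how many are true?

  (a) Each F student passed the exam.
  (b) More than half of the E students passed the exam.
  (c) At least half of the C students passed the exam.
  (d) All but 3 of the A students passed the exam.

(a) F: |A| = 7, |A ∩ B| = 7; needs A ⊆ B, i.e. every element of A is in B (|A ∖ B| = 0) — true.
(b) E: |A| = 5, |A ∩ B| = 3; needs |A ∩ B| > |A ∖ B| — true.
(c) C: |A| = 5, |A ∩ B| = 3; needs |A ∩ B| ≥ |A ∖ B| — true.
(d) A: |A| = 5, |A ∩ B| = 3; needs |A ∖ B| = 3 — false.

3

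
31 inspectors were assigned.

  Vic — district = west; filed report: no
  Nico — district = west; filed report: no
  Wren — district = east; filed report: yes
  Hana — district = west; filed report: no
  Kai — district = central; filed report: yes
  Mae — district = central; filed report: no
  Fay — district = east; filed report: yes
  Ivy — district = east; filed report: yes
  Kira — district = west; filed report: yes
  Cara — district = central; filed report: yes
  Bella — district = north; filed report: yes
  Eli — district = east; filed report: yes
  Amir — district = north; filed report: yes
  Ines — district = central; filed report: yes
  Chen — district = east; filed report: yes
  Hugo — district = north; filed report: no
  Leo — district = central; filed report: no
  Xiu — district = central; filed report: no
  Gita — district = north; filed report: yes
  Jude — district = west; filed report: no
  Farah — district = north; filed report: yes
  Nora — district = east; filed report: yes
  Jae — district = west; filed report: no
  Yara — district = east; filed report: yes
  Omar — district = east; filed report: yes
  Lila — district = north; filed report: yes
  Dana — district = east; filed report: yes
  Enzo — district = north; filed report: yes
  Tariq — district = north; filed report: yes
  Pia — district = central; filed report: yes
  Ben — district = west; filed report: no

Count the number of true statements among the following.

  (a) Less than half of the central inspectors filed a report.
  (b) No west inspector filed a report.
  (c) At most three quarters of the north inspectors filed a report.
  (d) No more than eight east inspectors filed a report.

0

(a) central: |A| = 7, |A ∩ B| = 4; needs |A ∩ B| < |A ∖ B| — false.
(b) west: |A| = 7, |A ∩ B| = 1; needs A ∩ B = ∅ (|A ∩ B| = 0) — false.
(c) north: |A| = 8, |A ∩ B| = 7; needs |A ∩ B| / |A| ≤ 3/4 — false.
(d) east: |A| = 9, |A ∩ B| = 9; needs |A ∩ B| ≤ 8 — false.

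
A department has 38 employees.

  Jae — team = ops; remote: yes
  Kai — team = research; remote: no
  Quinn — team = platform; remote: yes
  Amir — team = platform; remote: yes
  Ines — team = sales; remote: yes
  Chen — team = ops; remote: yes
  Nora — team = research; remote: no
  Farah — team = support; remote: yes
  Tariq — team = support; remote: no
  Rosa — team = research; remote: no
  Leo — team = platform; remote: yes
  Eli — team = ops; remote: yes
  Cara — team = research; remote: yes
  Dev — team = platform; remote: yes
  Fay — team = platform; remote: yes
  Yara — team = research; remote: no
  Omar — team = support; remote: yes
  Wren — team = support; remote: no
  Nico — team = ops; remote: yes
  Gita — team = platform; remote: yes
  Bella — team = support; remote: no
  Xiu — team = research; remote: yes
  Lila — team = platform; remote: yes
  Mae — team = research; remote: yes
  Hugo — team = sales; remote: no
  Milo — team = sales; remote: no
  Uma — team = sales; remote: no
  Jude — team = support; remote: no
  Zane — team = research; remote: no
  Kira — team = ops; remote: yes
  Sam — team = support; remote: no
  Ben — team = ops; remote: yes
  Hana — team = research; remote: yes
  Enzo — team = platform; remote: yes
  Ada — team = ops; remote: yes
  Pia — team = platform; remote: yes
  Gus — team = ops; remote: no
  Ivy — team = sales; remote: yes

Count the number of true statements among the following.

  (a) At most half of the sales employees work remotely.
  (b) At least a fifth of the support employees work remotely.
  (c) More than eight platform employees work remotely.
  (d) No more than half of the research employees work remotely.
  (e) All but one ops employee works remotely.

5

(a) sales: |A| = 5, |A ∩ B| = 2; needs |A ∩ B| ≤ |A ∖ B| — true.
(b) support: |A| = 7, |A ∩ B| = 2; needs |A ∩ B| / |A| ≥ 1/5 — true.
(c) platform: |A| = 9, |A ∩ B| = 9; needs |A ∩ B| > 8 — true.
(d) research: |A| = 9, |A ∩ B| = 4; needs |A ∩ B| ≤ |A ∖ B| — true.
(e) ops: |A| = 8, |A ∩ B| = 7; needs |A ∖ B| = 1 — true.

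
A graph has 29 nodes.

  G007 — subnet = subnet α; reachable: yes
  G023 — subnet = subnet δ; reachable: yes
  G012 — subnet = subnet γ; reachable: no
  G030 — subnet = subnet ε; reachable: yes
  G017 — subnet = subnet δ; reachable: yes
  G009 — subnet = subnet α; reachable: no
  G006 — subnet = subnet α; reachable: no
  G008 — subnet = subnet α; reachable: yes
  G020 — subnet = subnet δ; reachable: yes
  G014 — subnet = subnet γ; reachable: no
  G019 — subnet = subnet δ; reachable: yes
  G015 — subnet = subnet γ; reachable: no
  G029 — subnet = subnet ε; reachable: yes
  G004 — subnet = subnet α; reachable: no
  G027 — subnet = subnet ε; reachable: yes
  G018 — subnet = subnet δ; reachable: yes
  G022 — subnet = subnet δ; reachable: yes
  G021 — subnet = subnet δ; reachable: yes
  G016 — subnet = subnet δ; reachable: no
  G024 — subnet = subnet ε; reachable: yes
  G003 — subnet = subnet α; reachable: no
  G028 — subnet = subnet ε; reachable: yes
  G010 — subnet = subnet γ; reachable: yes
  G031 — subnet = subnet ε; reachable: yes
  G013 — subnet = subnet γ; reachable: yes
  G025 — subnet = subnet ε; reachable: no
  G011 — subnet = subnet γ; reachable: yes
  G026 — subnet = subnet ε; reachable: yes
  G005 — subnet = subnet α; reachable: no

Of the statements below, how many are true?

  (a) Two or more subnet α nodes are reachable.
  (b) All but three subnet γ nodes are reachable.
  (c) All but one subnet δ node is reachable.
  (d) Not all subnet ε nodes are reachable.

4

(a) subnet α: |A| = 7, |A ∩ B| = 2; needs |A ∩ B| ≥ 2 — true.
(b) subnet γ: |A| = 6, |A ∩ B| = 3; needs |A ∖ B| = 3 — true.
(c) subnet δ: |A| = 8, |A ∩ B| = 7; needs |A ∖ B| = 1 — true.
(d) subnet ε: |A| = 8, |A ∩ B| = 7; needs A ⊄ B (|A ∖ B| ≥ 1) — true.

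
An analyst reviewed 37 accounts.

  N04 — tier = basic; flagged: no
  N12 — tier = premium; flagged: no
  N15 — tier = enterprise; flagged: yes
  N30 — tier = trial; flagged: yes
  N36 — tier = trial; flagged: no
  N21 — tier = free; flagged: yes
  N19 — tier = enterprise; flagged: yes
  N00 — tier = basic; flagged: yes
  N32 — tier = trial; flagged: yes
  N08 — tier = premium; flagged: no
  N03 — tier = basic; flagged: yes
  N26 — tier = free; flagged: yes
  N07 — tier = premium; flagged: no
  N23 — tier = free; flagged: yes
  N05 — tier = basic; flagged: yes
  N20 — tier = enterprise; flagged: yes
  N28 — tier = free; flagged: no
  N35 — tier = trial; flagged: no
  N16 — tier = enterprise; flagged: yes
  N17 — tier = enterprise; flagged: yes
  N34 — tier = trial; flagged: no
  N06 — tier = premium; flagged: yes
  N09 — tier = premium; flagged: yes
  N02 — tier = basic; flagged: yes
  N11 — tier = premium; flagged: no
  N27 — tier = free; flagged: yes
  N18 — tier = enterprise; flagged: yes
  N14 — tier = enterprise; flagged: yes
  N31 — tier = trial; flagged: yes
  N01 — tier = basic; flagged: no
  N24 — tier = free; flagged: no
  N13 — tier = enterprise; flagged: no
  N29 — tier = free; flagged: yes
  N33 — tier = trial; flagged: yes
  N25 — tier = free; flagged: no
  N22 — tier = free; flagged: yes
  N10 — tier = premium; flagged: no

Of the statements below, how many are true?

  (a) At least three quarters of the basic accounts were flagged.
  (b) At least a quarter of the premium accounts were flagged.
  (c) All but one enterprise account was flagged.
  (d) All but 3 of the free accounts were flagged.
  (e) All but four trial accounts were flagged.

3

(a) basic: |A| = 6, |A ∩ B| = 4; needs |A ∩ B| / |A| ≥ 3/4 — false.
(b) premium: |A| = 7, |A ∩ B| = 2; needs |A ∩ B| / |A| ≥ 1/4 — true.
(c) enterprise: |A| = 8, |A ∩ B| = 7; needs |A ∖ B| = 1 — true.
(d) free: |A| = 9, |A ∩ B| = 6; needs |A ∖ B| = 3 — true.
(e) trial: |A| = 7, |A ∩ B| = 4; needs |A ∖ B| = 4 — false.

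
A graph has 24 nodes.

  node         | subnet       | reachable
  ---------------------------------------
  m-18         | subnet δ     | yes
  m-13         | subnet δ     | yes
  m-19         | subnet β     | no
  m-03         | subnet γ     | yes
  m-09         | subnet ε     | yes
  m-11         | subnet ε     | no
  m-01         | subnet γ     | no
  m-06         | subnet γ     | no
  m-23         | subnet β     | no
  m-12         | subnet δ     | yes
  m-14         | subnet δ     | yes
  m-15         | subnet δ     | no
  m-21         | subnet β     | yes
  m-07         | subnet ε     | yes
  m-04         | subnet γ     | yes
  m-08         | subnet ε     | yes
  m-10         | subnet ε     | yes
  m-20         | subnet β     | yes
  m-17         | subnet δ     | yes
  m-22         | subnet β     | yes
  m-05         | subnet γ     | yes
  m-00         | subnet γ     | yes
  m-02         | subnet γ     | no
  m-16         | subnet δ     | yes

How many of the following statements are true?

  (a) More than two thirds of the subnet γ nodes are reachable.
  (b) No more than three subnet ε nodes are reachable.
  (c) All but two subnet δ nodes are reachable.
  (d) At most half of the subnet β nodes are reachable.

(a) subnet γ: |A| = 7, |A ∩ B| = 4; needs |A ∩ B| / |A| > 2/3 — false.
(b) subnet ε: |A| = 5, |A ∩ B| = 4; needs |A ∩ B| ≤ 3 — false.
(c) subnet δ: |A| = 7, |A ∩ B| = 6; needs |A ∖ B| = 2 — false.
(d) subnet β: |A| = 5, |A ∩ B| = 3; needs |A ∩ B| ≤ |A ∖ B| — false.

0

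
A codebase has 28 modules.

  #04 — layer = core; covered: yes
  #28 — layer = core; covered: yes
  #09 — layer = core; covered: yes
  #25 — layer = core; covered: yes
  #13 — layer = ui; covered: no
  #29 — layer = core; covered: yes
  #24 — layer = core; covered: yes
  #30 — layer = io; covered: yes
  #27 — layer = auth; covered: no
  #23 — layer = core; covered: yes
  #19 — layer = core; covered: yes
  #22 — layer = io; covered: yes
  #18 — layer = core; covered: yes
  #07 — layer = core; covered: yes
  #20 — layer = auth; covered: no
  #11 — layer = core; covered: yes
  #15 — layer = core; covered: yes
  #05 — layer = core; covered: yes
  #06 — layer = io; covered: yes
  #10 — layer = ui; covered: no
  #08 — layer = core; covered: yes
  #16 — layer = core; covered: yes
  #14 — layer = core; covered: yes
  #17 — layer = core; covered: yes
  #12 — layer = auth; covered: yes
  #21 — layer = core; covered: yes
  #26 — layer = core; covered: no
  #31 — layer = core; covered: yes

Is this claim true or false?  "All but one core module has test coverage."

The determiner here denotes the relation: |A ∖ B| = 1.
|A| = 20, |A ∩ B| = 19, |A ∖ B| = 1.
|A ∖ B| = 1, so the statement is true.

True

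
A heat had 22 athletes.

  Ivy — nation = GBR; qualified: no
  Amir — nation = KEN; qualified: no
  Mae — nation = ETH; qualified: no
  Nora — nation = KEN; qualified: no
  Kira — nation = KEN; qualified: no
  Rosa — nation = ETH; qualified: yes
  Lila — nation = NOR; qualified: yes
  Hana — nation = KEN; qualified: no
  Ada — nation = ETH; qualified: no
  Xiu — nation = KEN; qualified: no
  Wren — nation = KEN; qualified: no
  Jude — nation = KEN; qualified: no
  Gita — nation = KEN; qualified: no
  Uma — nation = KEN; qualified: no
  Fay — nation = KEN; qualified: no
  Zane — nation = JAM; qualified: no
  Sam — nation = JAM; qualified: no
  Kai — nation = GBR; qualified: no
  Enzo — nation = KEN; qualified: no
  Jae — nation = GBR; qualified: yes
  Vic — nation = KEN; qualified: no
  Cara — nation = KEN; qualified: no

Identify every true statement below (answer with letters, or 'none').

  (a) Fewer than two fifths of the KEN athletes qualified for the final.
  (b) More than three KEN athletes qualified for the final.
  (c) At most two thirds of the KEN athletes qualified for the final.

|A| = 13, |A ∩ B| = 0, |A ∖ B| = 13.
(a) |A ∩ B| / |A| < 2/5: holds.
(b) |A ∩ B| > 3: fails.
(c) |A ∩ B| / |A| ≤ 2/3: holds.

(a), (c)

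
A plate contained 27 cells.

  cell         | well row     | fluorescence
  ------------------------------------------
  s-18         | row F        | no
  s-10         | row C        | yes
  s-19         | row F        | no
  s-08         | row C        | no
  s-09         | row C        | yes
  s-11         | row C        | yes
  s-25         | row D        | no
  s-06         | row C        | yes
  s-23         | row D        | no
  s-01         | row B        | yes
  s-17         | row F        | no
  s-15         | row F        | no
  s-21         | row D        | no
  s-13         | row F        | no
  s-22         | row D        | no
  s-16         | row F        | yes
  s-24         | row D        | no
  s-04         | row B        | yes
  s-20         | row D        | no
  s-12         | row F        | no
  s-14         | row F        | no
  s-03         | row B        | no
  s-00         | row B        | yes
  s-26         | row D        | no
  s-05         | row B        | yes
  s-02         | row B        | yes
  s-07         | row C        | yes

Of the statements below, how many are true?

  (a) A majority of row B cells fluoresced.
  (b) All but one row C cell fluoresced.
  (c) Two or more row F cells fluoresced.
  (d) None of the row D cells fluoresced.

(a) row B: |A| = 6, |A ∩ B| = 5; needs |A ∩ B| > |A ∖ B| — true.
(b) row C: |A| = 6, |A ∩ B| = 5; needs |A ∖ B| = 1 — true.
(c) row F: |A| = 8, |A ∩ B| = 1; needs |A ∩ B| ≥ 2 — false.
(d) row D: |A| = 7, |A ∩ B| = 0; needs A ∩ B = ∅ (|A ∩ B| = 0) — true.

3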